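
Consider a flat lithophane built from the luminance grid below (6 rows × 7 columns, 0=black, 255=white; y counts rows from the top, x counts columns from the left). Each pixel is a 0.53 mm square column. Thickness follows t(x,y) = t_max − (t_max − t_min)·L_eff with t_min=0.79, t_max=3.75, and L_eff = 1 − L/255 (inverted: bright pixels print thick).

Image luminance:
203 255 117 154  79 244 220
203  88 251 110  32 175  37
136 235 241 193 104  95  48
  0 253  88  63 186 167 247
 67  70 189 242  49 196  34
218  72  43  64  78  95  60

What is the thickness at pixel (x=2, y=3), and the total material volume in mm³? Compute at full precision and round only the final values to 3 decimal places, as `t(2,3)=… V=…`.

t(2,3)=1.811 V=27.909

span = t_max - t_min = 3.75 - 0.79 = 2.960
L(2,3) = 88, L_eff = 1 - 88/255 = 0.654902 (inverted)
t(2,3) = 3.75 - 2.960·0.654902 = 1.811
Σt over all 6·7 pixels = 1266793/12750 ≈ 99.3563137
V = pitch²·Σt = 0.53²·1266793/12750 = 27.909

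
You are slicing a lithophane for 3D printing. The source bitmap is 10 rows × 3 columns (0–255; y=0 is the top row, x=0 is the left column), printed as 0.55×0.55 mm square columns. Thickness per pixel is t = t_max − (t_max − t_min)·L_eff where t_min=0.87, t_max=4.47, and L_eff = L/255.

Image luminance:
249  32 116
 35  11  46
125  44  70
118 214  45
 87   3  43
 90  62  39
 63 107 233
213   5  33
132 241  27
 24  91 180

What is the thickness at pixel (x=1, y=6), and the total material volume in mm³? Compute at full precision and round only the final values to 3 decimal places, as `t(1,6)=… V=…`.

t(1,6)=2.959 V=28.702

span = t_max - t_min = 4.47 - 0.87 = 3.600
L(1,6) = 107, L_eff = 107/255 = 0.419608
t(1,6) = 4.47 - 3.600·0.419608 = 2.959
Σt over all 10·3 pixels = 80649/850 ≈ 94.8811765
V = pitch²·Σt = 0.55²·80649/850 = 28.702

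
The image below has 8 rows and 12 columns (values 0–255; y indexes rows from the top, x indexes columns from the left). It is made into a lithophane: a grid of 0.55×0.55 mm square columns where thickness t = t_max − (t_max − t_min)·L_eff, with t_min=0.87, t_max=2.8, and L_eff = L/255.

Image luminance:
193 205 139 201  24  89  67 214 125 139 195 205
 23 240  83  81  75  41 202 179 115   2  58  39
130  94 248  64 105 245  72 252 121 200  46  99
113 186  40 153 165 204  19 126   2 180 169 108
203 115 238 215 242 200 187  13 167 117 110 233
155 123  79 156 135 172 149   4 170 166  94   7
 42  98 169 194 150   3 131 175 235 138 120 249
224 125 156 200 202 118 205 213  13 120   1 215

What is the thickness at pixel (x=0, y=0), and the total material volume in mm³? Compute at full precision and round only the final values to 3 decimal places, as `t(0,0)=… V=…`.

span = t_max - t_min = 2.8 - 0.87 = 1.930
L(0,0) = 193, L_eff = 193/255 = 0.756863
t(0,0) = 2.8 - 1.930·0.756863 = 1.339
Σt over all 8·12 pixels = 4341347/25500 ≈ 170.2489020
V = pitch²·Σt = 0.55²·4341347/25500 = 51.500

t(0,0)=1.339 V=51.500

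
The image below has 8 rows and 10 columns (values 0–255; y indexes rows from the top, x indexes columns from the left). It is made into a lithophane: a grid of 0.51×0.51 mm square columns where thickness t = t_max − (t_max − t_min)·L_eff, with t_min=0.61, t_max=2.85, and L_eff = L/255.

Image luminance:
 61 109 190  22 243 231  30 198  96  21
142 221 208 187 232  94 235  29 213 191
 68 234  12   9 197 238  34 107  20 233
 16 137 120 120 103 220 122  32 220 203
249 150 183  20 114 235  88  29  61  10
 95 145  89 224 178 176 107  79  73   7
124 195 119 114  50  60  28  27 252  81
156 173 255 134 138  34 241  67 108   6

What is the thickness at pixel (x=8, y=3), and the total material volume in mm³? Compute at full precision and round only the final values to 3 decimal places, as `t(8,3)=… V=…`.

span = t_max - t_min = 2.85 - 0.61 = 2.240
L(8,3) = 220, L_eff = 220/255 = 0.862745
t(8,3) = 2.85 - 2.240·0.862745 = 0.917
Σt over all 8·10 pixels = 889468/6375 ≈ 139.5243922
V = pitch²·Σt = 0.51²·889468/6375 = 36.290

t(8,3)=0.917 V=36.290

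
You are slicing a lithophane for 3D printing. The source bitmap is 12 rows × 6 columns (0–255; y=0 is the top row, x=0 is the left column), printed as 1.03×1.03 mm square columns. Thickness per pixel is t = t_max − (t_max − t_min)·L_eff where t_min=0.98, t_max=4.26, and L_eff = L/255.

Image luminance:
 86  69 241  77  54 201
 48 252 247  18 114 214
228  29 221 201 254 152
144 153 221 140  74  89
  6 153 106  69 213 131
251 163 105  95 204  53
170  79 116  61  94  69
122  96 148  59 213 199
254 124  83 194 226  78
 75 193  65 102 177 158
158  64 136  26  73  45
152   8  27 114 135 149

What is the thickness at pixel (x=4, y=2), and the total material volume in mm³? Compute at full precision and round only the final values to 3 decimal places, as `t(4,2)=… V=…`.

t(4,2)=0.993 V=198.245

span = t_max - t_min = 4.26 - 0.98 = 3.280
L(4,2) = 254, L_eff = 254/255 = 0.996078
t(4,2) = 4.26 - 3.280·0.996078 = 0.993
Σt over all 12·6 pixels = 397088/2125 ≈ 186.8649412
V = pitch²·Σt = 1.03²·397088/2125 = 198.245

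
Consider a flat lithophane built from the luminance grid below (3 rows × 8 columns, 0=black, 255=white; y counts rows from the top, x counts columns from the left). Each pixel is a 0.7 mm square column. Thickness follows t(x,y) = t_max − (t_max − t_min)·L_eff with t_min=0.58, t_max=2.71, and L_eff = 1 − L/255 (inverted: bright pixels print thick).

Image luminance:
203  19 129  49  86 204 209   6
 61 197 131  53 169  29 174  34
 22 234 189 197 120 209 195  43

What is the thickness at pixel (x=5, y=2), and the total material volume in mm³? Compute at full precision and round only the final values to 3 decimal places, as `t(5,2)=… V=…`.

span = t_max - t_min = 2.71 - 0.58 = 2.130
L(5,2) = 209, L_eff = 1 - 209/255 = 0.180392 (inverted)
t(5,2) = 2.71 - 2.130·0.180392 = 2.326
Σt over all 3·8 pixels = 164311/4250 ≈ 38.6614118
V = pitch²·Σt = 0.7²·164311/4250 = 18.944

t(5,2)=2.326 V=18.944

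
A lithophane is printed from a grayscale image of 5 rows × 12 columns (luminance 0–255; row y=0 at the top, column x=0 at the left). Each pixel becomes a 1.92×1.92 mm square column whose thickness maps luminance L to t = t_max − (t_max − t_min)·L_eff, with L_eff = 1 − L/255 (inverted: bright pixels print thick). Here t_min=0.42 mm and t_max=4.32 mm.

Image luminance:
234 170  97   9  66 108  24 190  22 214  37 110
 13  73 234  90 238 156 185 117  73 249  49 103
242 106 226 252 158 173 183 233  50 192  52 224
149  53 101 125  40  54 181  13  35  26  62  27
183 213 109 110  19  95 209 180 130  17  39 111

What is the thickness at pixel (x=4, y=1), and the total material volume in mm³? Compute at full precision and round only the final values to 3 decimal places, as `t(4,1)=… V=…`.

span = t_max - t_min = 4.32 - 0.42 = 3.900
L(4,1) = 238, L_eff = 1 - 238/255 = 0.066667 (inverted)
t(4,1) = 4.32 - 3.900·0.066667 = 4.060
Σt over all 5·12 pixels = 115449/850 ≈ 135.8223529
V = pitch²·Σt = 1.92²·115449/850 = 500.696

t(4,1)=4.060 V=500.696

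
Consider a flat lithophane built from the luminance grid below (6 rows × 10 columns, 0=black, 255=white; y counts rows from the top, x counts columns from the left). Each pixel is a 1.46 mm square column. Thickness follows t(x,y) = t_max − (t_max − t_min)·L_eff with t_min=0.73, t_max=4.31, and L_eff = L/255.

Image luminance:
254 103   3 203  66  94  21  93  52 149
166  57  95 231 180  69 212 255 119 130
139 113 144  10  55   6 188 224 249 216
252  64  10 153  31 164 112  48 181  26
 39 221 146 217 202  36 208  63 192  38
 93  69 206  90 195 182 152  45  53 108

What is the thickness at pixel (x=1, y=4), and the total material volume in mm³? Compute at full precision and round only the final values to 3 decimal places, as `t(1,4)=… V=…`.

t(1,4)=1.207 V=327.026

span = t_max - t_min = 4.31 - 0.73 = 3.580
L(1,4) = 221, L_eff = 221/255 = 0.866667
t(1,4) = 4.31 - 3.580·0.866667 = 1.207
Σt over all 6·10 pixels = 978041/6375 ≈ 153.4181961
V = pitch²·Σt = 1.46²·978041/6375 = 327.026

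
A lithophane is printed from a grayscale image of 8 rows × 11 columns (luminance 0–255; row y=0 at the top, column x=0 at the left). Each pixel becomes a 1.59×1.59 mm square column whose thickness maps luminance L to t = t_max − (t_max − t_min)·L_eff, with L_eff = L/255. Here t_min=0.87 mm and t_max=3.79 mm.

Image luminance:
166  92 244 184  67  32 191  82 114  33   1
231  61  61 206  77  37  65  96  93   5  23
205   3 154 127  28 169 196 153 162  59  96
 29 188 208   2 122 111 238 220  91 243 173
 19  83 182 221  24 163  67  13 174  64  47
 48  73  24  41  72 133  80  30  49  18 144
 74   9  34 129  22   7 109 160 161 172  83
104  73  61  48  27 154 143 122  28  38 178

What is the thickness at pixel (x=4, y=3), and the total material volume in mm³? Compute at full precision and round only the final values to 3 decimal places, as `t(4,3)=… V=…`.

t(4,3)=2.393 V=587.174

span = t_max - t_min = 3.79 - 0.87 = 2.920
L(4,3) = 122, L_eff = 122/255 = 0.478431
t(4,3) = 3.79 - 2.920·0.478431 = 2.393
Σt over all 8·11 pixels = 1480651/6375 ≈ 232.2589804
V = pitch²·Σt = 1.59²·1480651/6375 = 587.174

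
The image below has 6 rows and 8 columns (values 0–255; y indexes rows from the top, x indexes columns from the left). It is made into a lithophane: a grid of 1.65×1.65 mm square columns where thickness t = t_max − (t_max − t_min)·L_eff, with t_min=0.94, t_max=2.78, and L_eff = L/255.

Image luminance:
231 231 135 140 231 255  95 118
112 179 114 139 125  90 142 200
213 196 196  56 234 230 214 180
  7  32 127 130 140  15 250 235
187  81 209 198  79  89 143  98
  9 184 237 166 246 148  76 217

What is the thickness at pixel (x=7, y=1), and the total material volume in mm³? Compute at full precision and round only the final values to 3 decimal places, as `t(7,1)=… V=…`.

span = t_max - t_min = 2.78 - 0.94 = 1.840
L(7,1) = 200, L_eff = 200/255 = 0.784314
t(7,1) = 2.78 - 1.840·0.784314 = 1.337
Σt over all 6·8 pixels = 170722/2125 ≈ 80.3397647
V = pitch²·Σt = 1.65²·170722/2125 = 218.725

t(7,1)=1.337 V=218.725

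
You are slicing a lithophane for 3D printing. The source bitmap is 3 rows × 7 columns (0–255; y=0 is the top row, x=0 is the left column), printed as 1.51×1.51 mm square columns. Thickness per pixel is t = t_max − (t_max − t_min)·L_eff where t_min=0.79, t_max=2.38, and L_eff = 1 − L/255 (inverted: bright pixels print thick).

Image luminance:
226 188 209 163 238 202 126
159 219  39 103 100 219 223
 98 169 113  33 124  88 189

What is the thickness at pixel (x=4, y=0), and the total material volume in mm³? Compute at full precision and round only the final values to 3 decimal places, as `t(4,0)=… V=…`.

span = t_max - t_min = 2.38 - 0.79 = 1.590
L(4,0) = 238, L_eff = 1 - 238/255 = 0.066667 (inverted)
t(4,0) = 2.38 - 1.590·0.066667 = 2.274
Σt over all 3·7 pixels = 312099/8500 ≈ 36.7175294
V = pitch²·Σt = 1.51²·312099/8500 = 83.720

t(4,0)=2.274 V=83.720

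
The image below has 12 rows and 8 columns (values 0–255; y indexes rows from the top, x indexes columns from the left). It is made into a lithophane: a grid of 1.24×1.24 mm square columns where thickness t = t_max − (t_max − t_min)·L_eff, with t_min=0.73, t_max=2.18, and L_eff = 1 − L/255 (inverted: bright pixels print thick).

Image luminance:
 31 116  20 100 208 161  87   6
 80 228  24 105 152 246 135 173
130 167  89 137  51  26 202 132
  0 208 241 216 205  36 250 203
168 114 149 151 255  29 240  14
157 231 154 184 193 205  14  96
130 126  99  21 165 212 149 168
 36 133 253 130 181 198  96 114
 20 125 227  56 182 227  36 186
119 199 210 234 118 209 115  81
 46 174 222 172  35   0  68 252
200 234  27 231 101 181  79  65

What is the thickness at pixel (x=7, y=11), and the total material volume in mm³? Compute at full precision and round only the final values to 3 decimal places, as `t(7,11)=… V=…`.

span = t_max - t_min = 2.18 - 0.73 = 1.450
L(7,11) = 65, L_eff = 1 - 65/255 = 0.745098 (inverted)
t(7,11) = 2.18 - 1.450·0.745098 = 1.100
Σt over all 12·8 pixels = 246359/1700 ≈ 144.9170588
V = pitch²·Σt = 1.24²·246359/1700 = 222.824

t(7,11)=1.100 V=222.824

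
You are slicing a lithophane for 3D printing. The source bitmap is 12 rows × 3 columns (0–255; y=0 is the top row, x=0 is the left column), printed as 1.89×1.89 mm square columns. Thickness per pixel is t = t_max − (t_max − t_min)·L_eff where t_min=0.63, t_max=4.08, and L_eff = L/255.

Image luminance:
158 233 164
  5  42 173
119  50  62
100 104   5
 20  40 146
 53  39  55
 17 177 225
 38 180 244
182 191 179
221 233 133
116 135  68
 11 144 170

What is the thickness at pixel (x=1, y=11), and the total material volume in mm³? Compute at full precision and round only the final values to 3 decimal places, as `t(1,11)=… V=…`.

t(1,11)=2.132 V=320.144

span = t_max - t_min = 4.08 - 0.63 = 3.450
L(1,11) = 144, L_eff = 144/255 = 0.564706
t(1,11) = 4.08 - 3.450·0.564706 = 2.132
Σt over all 12·3 pixels = 7618/85 ≈ 89.6235294
V = pitch²·Σt = 1.89²·7618/85 = 320.144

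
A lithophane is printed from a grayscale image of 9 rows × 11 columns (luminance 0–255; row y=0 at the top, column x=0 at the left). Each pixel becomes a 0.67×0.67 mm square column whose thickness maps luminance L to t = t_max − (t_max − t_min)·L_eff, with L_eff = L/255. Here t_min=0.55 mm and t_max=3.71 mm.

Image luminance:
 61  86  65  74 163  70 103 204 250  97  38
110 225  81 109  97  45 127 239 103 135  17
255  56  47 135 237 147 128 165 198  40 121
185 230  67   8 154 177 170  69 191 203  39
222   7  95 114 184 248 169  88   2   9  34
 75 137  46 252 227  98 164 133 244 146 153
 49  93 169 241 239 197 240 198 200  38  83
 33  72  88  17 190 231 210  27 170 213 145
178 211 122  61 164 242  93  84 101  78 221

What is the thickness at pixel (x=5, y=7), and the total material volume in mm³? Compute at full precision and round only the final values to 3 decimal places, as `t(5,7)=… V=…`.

t(5,7)=0.847 V=92.192

span = t_max - t_min = 3.71 - 0.55 = 3.160
L(5,7) = 231, L_eff = 231/255 = 0.905882
t(5,7) = 3.71 - 3.160·0.905882 = 0.847
Σt over all 9·11 pixels = 5237039/25500 ≈ 205.3740784
V = pitch²·Σt = 0.67²·5237039/25500 = 92.192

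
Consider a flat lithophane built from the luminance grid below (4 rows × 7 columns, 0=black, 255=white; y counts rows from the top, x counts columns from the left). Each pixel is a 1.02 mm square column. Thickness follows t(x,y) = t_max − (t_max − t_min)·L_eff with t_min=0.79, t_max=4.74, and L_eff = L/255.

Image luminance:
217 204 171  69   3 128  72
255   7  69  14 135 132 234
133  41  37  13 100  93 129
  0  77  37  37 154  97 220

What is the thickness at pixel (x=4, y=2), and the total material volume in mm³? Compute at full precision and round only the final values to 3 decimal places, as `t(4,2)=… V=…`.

t(4,2)=3.191 V=91.700

span = t_max - t_min = 4.74 - 0.79 = 3.950
L(4,2) = 100, L_eff = 100/255 = 0.392157
t(4,2) = 4.74 - 3.950·0.392157 = 3.191
Σt over all 4·7 pixels = 44951/510 ≈ 88.1392157
V = pitch²·Σt = 1.02²·44951/510 = 91.700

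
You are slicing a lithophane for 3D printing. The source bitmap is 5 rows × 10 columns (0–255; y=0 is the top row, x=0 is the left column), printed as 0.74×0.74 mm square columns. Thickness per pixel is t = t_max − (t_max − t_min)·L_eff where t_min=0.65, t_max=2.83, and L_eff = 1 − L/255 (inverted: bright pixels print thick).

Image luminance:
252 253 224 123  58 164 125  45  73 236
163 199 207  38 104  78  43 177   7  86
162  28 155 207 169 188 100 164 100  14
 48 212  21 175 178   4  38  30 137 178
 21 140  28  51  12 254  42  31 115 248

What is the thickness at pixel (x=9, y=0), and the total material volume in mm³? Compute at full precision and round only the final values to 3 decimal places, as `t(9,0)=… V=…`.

t(9,0)=2.668 V=45.441

span = t_max - t_min = 2.83 - 0.65 = 2.180
L(9,0) = 236, L_eff = 1 - 236/255 = 0.074510 (inverted)
t(9,0) = 2.83 - 2.180·0.074510 = 2.668
Σt over all 5·10 pixels = 105802/1275 ≈ 82.9819608
V = pitch²·Σt = 0.74²·105802/1275 = 45.441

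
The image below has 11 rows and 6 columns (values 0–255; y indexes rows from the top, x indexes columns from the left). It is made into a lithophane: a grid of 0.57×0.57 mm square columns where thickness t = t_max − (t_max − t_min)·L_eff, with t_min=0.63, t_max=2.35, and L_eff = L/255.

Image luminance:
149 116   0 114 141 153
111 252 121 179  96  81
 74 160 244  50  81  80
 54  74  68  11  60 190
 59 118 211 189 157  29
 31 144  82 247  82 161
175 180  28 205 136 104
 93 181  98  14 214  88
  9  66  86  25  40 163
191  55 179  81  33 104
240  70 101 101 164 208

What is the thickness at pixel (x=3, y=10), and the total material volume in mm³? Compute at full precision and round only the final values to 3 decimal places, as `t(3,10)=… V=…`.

t(3,10)=1.669 V=33.735

span = t_max - t_min = 2.35 - 0.63 = 1.720
L(3,10) = 101, L_eff = 101/255 = 0.396078
t(3,10) = 2.35 - 1.720·0.396078 = 1.669
Σt over all 11·6 pixels = 1323839/12750 ≈ 103.8305098
V = pitch²·Σt = 0.57²·1323839/12750 = 33.735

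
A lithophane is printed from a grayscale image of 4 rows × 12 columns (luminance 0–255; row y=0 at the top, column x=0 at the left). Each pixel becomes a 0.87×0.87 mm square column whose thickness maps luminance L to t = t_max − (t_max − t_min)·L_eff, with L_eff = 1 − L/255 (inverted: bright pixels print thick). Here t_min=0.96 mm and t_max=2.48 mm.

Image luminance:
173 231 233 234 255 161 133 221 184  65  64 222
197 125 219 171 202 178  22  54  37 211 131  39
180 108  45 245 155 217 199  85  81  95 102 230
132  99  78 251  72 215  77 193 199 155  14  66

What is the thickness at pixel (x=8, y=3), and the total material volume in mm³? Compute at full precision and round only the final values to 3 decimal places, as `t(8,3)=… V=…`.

span = t_max - t_min = 2.48 - 0.96 = 1.520
L(8,3) = 199, L_eff = 1 - 199/255 = 0.219608 (inverted)
t(8,3) = 2.48 - 1.520·0.219608 = 2.146
Σt over all 4·12 pixels = 1322/15 ≈ 88.1333333
V = pitch²·Σt = 0.87²·1322/15 = 66.708

t(8,3)=2.146 V=66.708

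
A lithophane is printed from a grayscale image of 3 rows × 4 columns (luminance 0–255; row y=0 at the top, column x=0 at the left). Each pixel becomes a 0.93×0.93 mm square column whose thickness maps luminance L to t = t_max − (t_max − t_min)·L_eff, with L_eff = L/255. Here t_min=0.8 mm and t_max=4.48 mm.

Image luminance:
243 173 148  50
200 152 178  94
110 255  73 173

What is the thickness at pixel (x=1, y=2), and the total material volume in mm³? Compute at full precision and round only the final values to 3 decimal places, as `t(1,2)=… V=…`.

t(1,2)=0.800 V=23.418

span = t_max - t_min = 4.48 - 0.8 = 3.680
L(1,2) = 255, L_eff = 255/255 = 1.000000
t(1,2) = 4.48 - 3.680·1.000000 = 0.800
Σt over all 3·4 pixels = 172612/6375 ≈ 27.0763922
V = pitch²·Σt = 0.93²·172612/6375 = 23.418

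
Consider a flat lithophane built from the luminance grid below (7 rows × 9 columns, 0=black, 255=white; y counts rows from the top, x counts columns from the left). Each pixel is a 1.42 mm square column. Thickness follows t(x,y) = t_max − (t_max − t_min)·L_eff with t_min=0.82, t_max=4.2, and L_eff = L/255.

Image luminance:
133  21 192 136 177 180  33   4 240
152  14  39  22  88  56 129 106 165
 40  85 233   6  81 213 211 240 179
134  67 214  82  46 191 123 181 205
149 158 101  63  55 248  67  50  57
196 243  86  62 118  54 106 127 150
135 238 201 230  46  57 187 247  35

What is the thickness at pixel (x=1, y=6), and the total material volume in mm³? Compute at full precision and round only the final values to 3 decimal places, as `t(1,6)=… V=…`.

span = t_max - t_min = 4.2 - 0.82 = 3.380
L(1,6) = 238, L_eff = 238/255 = 0.933333
t(1,6) = 4.2 - 3.380·0.933333 = 1.045
Σt over all 7·9 pixels = 340209/2125 ≈ 160.0983529
V = pitch²·Σt = 1.42²·340209/2125 = 322.822

t(1,6)=1.045 V=322.822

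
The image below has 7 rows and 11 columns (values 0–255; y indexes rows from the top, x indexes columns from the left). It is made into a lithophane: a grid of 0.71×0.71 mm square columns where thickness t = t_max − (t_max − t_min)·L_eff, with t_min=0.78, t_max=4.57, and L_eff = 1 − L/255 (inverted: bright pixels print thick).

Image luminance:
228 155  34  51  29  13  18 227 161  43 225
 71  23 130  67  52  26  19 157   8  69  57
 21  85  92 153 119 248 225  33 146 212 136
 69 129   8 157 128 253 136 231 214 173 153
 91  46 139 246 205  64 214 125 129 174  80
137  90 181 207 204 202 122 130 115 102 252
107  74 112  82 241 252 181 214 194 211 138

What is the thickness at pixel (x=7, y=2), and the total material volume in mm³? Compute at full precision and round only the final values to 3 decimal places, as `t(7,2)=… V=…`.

t(7,2)=1.270 V=105.536

span = t_max - t_min = 4.57 - 0.78 = 3.790
L(7,2) = 33, L_eff = 1 - 33/255 = 0.870588 (inverted)
t(7,2) = 4.57 - 3.790·0.870588 = 1.270
Σt over all 7·11 pixels = 1067717/5100 ≈ 209.3562745
V = pitch²·Σt = 0.71²·1067717/5100 = 105.536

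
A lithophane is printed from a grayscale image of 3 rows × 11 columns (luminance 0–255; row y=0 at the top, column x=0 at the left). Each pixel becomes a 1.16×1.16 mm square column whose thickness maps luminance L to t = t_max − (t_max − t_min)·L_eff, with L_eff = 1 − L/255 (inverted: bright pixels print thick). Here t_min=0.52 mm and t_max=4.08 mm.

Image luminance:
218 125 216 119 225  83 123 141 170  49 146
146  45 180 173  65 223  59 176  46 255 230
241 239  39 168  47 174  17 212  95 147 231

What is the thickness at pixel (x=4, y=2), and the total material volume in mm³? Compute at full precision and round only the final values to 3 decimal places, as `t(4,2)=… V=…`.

t(4,2)=1.176 V=113.694

span = t_max - t_min = 4.08 - 0.52 = 3.560
L(4,2) = 47, L_eff = 1 - 47/255 = 0.815686 (inverted)
t(4,2) = 4.08 - 3.560·0.815686 = 1.176
Σt over all 3·11 pixels = 538642/6375 ≈ 84.4928627
V = pitch²·Σt = 1.16²·538642/6375 = 113.694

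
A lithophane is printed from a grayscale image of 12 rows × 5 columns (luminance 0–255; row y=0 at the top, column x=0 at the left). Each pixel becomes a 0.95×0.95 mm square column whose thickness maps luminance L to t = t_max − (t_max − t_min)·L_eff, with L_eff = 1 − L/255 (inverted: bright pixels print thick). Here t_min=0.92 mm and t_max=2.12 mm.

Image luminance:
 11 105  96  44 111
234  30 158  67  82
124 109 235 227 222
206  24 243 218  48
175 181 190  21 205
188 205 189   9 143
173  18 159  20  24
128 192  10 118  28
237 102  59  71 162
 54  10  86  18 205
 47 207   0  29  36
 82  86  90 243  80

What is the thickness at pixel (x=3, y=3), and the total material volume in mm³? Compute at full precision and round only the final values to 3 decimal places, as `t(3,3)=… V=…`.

span = t_max - t_min = 2.12 - 0.92 = 1.200
L(3,3) = 218, L_eff = 1 - 218/255 = 0.145098 (inverted)
t(3,3) = 2.12 - 1.200·0.145098 = 1.946
Σt over all 12·5 pixels = 37208/425 ≈ 87.5482353
V = pitch²·Σt = 0.95²·37208/425 = 79.012

t(3,3)=1.946 V=79.012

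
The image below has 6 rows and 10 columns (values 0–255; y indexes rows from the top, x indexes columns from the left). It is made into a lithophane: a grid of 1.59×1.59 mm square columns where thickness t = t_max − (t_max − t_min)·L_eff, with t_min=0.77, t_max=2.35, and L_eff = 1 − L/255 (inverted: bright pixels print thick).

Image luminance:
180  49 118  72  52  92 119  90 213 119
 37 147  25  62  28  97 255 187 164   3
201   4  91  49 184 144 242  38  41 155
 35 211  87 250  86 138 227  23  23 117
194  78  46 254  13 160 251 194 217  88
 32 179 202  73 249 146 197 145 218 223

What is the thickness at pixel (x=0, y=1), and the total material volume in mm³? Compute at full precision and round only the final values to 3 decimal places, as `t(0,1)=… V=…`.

t(0,1)=0.999 V=236.066

span = t_max - t_min = 2.35 - 0.77 = 1.580
L(0,1) = 37, L_eff = 1 - 37/255 = 0.854902 (inverted)
t(0,1) = 2.35 - 1.580·0.854902 = 0.999
Σt over all 6·10 pixels = 198426/2125 ≈ 93.3769412
V = pitch²·Σt = 1.59²·198426/2125 = 236.066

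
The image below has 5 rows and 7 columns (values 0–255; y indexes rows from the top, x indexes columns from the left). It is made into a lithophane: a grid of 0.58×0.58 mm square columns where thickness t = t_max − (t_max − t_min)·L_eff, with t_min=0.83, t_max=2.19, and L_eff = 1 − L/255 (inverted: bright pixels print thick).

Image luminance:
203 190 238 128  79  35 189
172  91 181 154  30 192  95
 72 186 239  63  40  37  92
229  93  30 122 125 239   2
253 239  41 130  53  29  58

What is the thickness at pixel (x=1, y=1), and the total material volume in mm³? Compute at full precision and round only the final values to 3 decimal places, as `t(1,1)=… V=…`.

span = t_max - t_min = 2.19 - 0.83 = 1.360
L(1,1) = 91, L_eff = 1 - 91/255 = 0.643137 (inverted)
t(1,1) = 2.19 - 1.360·0.643137 = 1.315
Σt over all 5·7 pixels = 78367/1500 ≈ 52.2446667
V = pitch²·Σt = 0.58²·78367/1500 = 17.575

t(1,1)=1.315 V=17.575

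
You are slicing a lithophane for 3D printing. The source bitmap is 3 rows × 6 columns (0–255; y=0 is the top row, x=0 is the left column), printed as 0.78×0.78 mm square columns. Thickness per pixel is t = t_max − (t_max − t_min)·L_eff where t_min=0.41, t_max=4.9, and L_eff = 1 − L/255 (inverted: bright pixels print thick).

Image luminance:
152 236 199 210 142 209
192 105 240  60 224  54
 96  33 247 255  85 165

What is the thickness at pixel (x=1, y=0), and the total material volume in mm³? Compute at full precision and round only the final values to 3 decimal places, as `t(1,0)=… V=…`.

span = t_max - t_min = 4.9 - 0.41 = 4.490
L(1,0) = 236, L_eff = 1 - 236/255 = 0.074510 (inverted)
t(1,0) = 4.9 - 4.490·0.074510 = 4.565
Σt over all 3·6 pixels = 248681/4250 ≈ 58.5131765
V = pitch²·Σt = 0.78²·248681/4250 = 35.599

t(1,0)=4.565 V=35.599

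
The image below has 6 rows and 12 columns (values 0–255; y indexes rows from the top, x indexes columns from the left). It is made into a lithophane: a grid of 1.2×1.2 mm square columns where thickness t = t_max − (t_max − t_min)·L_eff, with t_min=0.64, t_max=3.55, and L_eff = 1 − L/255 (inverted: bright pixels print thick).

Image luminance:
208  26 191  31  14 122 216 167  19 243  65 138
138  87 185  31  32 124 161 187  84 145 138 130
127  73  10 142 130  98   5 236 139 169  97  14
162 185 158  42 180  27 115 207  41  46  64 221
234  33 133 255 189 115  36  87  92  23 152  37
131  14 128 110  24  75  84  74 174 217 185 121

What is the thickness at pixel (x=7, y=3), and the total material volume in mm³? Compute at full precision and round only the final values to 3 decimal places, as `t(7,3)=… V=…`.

t(7,3)=3.002 V=202.634

span = t_max - t_min = 3.55 - 0.64 = 2.910
L(7,3) = 207, L_eff = 1 - 207/255 = 0.188235 (inverted)
t(7,3) = 3.55 - 2.910·0.188235 = 3.002
Σt over all 6·12 pixels = 1196101/8500 ≈ 140.7177647
V = pitch²·Σt = 1.2²·1196101/8500 = 202.634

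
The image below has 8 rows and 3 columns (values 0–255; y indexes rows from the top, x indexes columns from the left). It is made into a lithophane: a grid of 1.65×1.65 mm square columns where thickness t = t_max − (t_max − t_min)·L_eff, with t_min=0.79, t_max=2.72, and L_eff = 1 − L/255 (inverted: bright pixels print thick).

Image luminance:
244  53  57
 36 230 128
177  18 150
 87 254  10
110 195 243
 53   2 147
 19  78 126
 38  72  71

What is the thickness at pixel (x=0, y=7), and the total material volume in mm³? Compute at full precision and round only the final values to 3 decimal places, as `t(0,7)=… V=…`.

span = t_max - t_min = 2.72 - 0.79 = 1.930
L(0,7) = 38, L_eff = 1 - 38/255 = 0.850980 (inverted)
t(0,7) = 2.72 - 1.930·0.850980 = 1.078
Σt over all 8·3 pixels = 164149/4250 ≈ 38.6232941
V = pitch²·Σt = 1.65²·164149/4250 = 105.152

t(0,7)=1.078 V=105.152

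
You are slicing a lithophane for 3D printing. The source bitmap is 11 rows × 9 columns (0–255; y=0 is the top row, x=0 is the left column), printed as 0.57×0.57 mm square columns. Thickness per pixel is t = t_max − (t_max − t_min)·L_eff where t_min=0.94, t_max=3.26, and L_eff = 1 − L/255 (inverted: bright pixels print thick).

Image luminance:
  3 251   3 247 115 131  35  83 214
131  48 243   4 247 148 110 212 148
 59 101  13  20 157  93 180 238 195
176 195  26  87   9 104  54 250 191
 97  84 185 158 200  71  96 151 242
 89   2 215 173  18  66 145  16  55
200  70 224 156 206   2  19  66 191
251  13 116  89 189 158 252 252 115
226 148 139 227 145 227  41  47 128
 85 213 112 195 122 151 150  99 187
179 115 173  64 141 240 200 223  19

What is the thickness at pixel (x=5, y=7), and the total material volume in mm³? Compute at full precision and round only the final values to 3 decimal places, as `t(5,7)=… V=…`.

t(5,7)=2.377 V=69.103

span = t_max - t_min = 3.26 - 0.94 = 2.320
L(5,7) = 158, L_eff = 1 - 158/255 = 0.380392 (inverted)
t(5,7) = 3.26 - 2.320·0.380392 = 2.377
Σt over all 11·9 pixels = 903933/4250 ≈ 212.6901176
V = pitch²·Σt = 0.57²·903933/4250 = 69.103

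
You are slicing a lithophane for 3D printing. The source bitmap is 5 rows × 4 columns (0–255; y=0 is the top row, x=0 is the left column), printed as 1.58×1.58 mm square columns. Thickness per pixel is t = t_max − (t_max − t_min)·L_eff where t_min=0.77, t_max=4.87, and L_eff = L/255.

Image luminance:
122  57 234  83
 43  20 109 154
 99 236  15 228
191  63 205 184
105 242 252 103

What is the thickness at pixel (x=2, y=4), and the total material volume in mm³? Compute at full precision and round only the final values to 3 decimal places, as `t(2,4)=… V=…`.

t(2,4)=0.818 V=132.970

span = t_max - t_min = 4.87 - 0.77 = 4.100
L(2,4) = 252, L_eff = 252/255 = 0.988235
t(2,4) = 4.87 - 4.100·0.988235 = 0.818
Σt over all 5·4 pixels = 1811/34 ≈ 53.2647059
V = pitch²·Σt = 1.58²·1811/34 = 132.970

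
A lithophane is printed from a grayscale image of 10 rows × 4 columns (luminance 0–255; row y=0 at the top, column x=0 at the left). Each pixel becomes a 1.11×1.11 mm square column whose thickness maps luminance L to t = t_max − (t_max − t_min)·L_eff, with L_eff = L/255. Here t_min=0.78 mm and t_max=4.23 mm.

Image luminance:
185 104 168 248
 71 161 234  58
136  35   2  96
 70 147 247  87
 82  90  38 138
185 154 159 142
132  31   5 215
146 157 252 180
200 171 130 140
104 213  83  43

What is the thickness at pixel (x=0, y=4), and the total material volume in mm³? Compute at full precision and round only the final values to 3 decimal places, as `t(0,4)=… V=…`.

t(0,4)=3.121 V=121.139

span = t_max - t_min = 4.23 - 0.78 = 3.450
L(0,4) = 82, L_eff = 82/255 = 0.321569
t(0,4) = 4.23 - 3.450·0.321569 = 3.121
Σt over all 10·4 pixels = 167143/1700 ≈ 98.3194118
V = pitch²·Σt = 1.11²·167143/1700 = 121.139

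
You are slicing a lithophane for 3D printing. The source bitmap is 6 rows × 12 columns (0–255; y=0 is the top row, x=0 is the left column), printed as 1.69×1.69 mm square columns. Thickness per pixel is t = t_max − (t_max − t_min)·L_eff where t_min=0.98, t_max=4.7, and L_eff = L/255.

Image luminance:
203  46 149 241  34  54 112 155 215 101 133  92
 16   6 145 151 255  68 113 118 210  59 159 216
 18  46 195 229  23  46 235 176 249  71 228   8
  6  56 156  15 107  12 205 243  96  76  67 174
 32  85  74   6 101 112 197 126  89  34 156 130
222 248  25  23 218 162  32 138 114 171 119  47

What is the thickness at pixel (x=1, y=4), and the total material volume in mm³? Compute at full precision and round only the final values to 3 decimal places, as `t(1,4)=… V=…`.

t(1,4)=3.460 V=614.473

span = t_max - t_min = 4.7 - 0.98 = 3.720
L(1,4) = 85, L_eff = 85/255 = 0.333333
t(1,4) = 4.7 - 3.720·0.333333 = 3.460
Σt over all 6·12 pixels = 215.144
V = pitch²·Σt = 1.69²·215.144 = 614.473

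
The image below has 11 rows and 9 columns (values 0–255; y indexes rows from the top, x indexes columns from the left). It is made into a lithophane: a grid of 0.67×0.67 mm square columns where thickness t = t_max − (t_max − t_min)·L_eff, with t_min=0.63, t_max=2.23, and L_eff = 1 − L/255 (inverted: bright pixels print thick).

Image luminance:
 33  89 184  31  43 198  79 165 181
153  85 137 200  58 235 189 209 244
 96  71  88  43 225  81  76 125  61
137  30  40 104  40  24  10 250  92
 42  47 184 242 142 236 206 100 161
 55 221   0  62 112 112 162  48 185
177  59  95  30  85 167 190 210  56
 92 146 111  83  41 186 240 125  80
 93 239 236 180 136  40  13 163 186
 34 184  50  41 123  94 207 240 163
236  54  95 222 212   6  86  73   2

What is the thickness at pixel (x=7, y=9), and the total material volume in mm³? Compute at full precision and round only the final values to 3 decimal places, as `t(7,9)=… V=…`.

span = t_max - t_min = 2.23 - 0.63 = 1.600
L(7,9) = 240, L_eff = 1 - 240/255 = 0.058824 (inverted)
t(7,9) = 2.23 - 1.600·0.058824 = 2.136
Σt over all 11·9 pixels = 140443/1020 ≈ 137.6892157
V = pitch²·Σt = 0.67²·140443/1020 = 61.809

t(7,9)=2.136 V=61.809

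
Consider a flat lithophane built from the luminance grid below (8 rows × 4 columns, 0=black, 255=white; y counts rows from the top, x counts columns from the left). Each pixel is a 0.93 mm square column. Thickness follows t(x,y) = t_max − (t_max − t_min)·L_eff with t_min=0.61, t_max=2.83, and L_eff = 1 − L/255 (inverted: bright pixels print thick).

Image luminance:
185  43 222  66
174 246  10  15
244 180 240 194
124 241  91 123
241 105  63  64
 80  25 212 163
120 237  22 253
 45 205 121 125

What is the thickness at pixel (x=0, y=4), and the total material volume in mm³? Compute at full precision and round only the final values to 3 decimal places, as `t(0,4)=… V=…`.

span = t_max - t_min = 2.83 - 0.61 = 2.220
L(0,4) = 241, L_eff = 1 - 241/255 = 0.054902 (inverted)
t(0,4) = 2.83 - 2.220·0.054902 = 2.708
Σt over all 8·4 pixels = 248683/4250 ≈ 58.5136471
V = pitch²·Σt = 0.93²·248683/4250 = 50.608

t(0,4)=2.708 V=50.608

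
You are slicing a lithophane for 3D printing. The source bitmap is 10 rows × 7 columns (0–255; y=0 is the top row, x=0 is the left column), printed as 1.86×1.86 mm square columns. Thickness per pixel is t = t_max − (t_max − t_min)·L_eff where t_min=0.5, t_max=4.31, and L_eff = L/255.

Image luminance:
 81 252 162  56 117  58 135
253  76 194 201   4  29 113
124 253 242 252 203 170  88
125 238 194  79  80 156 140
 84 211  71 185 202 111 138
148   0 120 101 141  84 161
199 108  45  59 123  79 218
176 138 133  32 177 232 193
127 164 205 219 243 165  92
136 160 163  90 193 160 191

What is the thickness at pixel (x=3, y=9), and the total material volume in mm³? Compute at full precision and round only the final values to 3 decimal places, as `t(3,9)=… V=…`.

t(3,9)=2.965 V=524.168

span = t_max - t_min = 4.31 - 0.5 = 3.810
L(3,9) = 90, L_eff = 90/255 = 0.352941
t(3,9) = 4.31 - 3.810·0.352941 = 2.965
Σt over all 10·7 pixels = 643923/4250 ≈ 151.5112941
V = pitch²·Σt = 1.86²·643923/4250 = 524.168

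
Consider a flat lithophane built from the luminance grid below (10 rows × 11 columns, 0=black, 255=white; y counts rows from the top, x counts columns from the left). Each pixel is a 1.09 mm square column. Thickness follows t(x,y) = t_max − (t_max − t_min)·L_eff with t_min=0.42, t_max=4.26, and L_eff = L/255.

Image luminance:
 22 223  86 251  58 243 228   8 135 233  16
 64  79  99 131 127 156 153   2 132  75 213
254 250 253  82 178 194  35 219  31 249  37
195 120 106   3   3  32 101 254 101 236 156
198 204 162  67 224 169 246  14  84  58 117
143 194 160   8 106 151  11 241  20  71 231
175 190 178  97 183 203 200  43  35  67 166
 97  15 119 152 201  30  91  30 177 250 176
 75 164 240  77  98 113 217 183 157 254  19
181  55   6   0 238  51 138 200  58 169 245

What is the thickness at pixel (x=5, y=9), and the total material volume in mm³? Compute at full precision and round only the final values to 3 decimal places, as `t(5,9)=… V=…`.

t(5,9)=3.492 V=297.050

span = t_max - t_min = 4.26 - 0.42 = 3.840
L(5,9) = 51, L_eff = 51/255 = 0.200000
t(5,9) = 4.26 - 3.840·0.200000 = 3.492
Σt over all 10·11 pixels = 106259/425 ≈ 250.0211765
V = pitch²·Σt = 1.09²·106259/425 = 297.050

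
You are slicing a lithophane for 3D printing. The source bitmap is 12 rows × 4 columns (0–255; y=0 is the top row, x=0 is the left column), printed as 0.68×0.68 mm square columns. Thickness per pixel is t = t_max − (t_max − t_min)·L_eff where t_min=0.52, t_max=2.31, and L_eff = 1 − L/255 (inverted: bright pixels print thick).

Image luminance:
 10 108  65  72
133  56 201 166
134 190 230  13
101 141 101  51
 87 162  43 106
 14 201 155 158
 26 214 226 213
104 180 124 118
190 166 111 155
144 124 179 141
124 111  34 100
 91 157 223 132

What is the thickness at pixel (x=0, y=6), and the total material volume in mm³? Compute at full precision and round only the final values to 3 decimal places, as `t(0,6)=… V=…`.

span = t_max - t_min = 2.31 - 0.52 = 1.790
L(0,6) = 26, L_eff = 1 - 26/255 = 0.898039 (inverted)
t(0,6) = 2.31 - 1.790·0.898039 = 0.703
Σt over all 12·4 pixels = 345139/5100 ≈ 67.6743137
V = pitch²·Σt = 0.68²·345139/5100 = 31.293

t(0,6)=0.703 V=31.293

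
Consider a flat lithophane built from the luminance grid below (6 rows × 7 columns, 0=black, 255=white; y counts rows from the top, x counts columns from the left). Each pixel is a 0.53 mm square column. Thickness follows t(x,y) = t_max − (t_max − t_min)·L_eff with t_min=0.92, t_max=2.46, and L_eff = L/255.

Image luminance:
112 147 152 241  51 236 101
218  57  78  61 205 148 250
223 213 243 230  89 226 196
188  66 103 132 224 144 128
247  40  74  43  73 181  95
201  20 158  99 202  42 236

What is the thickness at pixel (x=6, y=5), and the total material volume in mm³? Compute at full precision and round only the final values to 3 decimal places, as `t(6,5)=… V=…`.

span = t_max - t_min = 2.46 - 0.92 = 1.540
L(6,5) = 236, L_eff = 236/255 = 0.925490
t(6,5) = 2.46 - 1.540·0.925490 = 1.035
Σt over all 6·7 pixels = 842009/12750 ≈ 66.0399216
V = pitch²·Σt = 0.53²·842009/12750 = 18.551

t(6,5)=1.035 V=18.551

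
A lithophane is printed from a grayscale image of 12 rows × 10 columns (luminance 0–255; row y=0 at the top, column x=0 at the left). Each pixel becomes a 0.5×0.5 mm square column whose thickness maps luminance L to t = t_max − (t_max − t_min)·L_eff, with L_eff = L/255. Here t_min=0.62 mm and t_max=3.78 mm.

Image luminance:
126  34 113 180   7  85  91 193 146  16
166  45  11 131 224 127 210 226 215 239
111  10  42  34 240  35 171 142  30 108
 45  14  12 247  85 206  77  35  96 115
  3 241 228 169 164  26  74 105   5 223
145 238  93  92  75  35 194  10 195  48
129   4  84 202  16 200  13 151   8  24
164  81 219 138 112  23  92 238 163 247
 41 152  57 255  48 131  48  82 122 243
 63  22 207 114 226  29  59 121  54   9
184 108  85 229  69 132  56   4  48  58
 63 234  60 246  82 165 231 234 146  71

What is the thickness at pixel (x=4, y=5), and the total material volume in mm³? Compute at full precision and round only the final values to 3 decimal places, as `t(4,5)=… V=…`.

span = t_max - t_min = 3.78 - 0.62 = 3.160
L(4,5) = 75, L_eff = 75/255 = 0.294118
t(4,5) = 3.78 - 3.160·0.294118 = 2.851
Σt over all 12·10 pixels = 1809479/6375 ≈ 283.8398431
V = pitch²·Σt = 0.5²·1809479/6375 = 70.960

t(4,5)=2.851 V=70.960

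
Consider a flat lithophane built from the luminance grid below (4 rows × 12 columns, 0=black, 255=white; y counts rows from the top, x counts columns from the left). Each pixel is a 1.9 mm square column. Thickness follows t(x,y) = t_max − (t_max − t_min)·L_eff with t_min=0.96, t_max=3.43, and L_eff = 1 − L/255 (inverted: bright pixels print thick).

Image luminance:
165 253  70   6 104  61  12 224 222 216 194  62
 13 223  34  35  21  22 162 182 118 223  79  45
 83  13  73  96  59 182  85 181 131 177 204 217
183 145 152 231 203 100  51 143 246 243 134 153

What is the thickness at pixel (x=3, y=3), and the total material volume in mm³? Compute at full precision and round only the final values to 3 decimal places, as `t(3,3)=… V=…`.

span = t_max - t_min = 3.43 - 0.96 = 2.470
L(3,3) = 231, L_eff = 1 - 231/255 = 0.094118 (inverted)
t(3,3) = 3.43 - 2.470·0.094118 = 3.198
Σt over all 4·12 pixels = 904699/8500 ≈ 106.4351765
V = pitch²·Σt = 1.9²·904699/8500 = 384.231

t(3,3)=3.198 V=384.231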